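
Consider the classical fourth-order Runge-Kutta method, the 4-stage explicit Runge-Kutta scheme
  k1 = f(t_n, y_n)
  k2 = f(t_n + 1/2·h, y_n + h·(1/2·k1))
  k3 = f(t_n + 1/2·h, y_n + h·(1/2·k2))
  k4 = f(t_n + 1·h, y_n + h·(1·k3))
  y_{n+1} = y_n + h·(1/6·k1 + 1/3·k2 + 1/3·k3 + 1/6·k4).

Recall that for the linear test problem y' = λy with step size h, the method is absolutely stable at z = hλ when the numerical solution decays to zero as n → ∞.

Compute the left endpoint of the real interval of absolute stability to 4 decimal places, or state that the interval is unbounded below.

Set f=λy, z=hλ:
  order 4, 4-stage ⇒ R(z)=1+z+z^2/2+z^3/6+z^4/24
  (e.g. R(-0.92)=0.40327, |R|=0.40327)

Solve |R(x)|<1 on ℝ⁻.
x=-0.92: |R|=0.4033
|R(-2.64)|=0.8021 |R(-1.97)|=0.3238 |R(-1.2)|=0.3184
Bisect:
  x_lo=-3.6130 |R|=3.1532  x_hi=-0.1068 |R|=0.8987
  mid=-1.85987 |R|=0.29600 →hi
  mid=-2.73641 |R|=0.92877 →hi
  mid=-3.17468 |R|=1.76432 →lo
  mid=-2.95555 |R|=1.28853 →lo
  mid=-2.84598 |R|=1.09541 →lo
  mid=-2.79119 |R|=1.00893 →lo
  mid=-2.76380 |R|=0.96808 →hi
  ...
  [-2.78542,-2.78520] ⇒ x*=-2.7853
Stable set (-2.7853, 0).

z* = -2.7853.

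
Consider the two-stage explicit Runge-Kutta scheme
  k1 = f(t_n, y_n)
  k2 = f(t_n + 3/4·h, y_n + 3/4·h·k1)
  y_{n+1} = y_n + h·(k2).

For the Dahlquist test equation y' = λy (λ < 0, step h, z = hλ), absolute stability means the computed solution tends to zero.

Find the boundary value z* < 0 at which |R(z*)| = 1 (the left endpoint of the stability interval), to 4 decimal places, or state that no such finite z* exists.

Test eqn y'=λy, z=hλ:
  k1=λy_n ⇒ h·k1=z·y_n;  k2=λ(1+3/4z)y_n ⇒ h·k2=z(1+3/4z)y_n
  y_{n+1}/y_n = 1 + z(1+3/4z) = 1 + z + 3/4z²
  so R(z) = 1 + z + 3/4z².

Find x<0 with |R(x)|<1.
x=-0.5: |R|=0.6875
R=1: x+3/4x²=0 ⇒ x=−4/3=-1.3333; min R=1−1/(4·3/4)=0.6667>−1
Confirm numerically:
  x=-0.963: |R|=0.73253 <1
  x=-0.906: |R|=0.70963 <1
  x=-0.895: |R|=0.70577 <1
  x=-1.752: |R|=1.55013 >1
  x=-1.480: |R|=1.16280 >1
  x=-1.360: |R|=1.02720 >1
Interval (-1.3333, 0).

z* = -1.3333.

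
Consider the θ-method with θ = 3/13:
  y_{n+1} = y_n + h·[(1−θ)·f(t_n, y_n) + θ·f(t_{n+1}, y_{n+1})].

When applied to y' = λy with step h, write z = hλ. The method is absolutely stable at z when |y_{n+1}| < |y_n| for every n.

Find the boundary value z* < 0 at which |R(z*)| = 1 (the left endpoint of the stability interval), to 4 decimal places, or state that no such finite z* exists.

z* = -3.7143.

Set f=λy, z=hλ:
  y_{n+1} = y_n + z·[10/13·y_n + 3/13·y_{n+1}] ⇒ (1 − 3/13z)y_{n+1} = (1 + 10/13z)y_n
  Hence R(z) = (1 + 10/13z)/(1 − 3/13z).

Need |R(x)|<1, x<0.
x=-0.73: |R|=0.3752
R=−1: 1+10/13x = −1+3/13x ⇒ -7/13x=2 ⇒ x=2/(-7/13)=-3.7143
Confirm numerically:
  x=-3.285: |R|=0.86852 <1
  x=-3.174: |R|=0.83208 <1
  x=-2.302: |R|=0.50337 <1
  x=-1.736: |R|=0.23946 <1
  x=-3.880: |R|=1.04708 >1
  x=-3.790: |R|=1.02175 >1
Stable set (-3.7143, 0).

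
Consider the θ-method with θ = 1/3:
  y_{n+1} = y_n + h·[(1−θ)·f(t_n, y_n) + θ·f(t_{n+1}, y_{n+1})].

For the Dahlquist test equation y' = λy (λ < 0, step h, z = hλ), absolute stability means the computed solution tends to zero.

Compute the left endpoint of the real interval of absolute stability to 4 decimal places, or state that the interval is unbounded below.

On y'=λy, z=hλ:
  y_{n+1} = y_n + z·[2/3·y_n + 1/3·y_{n+1}] ⇒ (1 − 1/3z)y_{n+1} = (1 + 2/3z)y_n
  R(z) = (1 + 2/3z)/(1 − 1/3z).

Find x<0 with |R(x)|<1.
x=-1.74: |R|=0.1013
R=−1: 1+2/3x = −1+1/3x ⇒ -1/3x=2 ⇒ x=2/(-1/3)=-6.0000
Confirm numerically:
  x=-4.984: |R|=0.87275 <1
  x=-3.520: |R|=0.61963 <1
  x=-3.272: |R|=0.56505 <1
  x=-6.578: |R|=1.06035 >1
  x=-6.551: |R|=1.05769 >1
Interval (-6.0000, 0).

left endpoint -6.0000.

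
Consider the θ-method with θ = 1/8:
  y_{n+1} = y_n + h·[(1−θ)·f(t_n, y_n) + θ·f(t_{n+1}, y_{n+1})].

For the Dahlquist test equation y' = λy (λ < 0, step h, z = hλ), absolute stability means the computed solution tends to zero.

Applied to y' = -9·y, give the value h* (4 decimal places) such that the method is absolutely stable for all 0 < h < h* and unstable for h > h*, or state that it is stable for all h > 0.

(-2.6667,0); λ=-9 ⇒ h* = (8/3)/9 = 0.2963.

With y'=λy (z=hλ):
  y_{n+1} = y_n + z·[7/8·y_n + 1/8·y_{n+1}] ⇒ (1 − 1/8z)y_{n+1} = (1 + 7/8z)y_n
  Hence R(z) = (1 + 7/8z)/(1 − 1/8z).

Boundary: |R(x)|=1, x<0.
x=-1.41: |R|=0.1987
R=−1: 1+7/8x = −1+1/8x ⇒ -3/4x=2 ⇒ x=2/(-3/4)=-2.6667
Confirm numerically:
  x=-1.926: |R|=0.55229 <1
  x=-1.591: |R|=0.32708 <1
  x=-1.504: |R|=0.26599 <1
  x=-3.025: |R|=1.19501 >1
  x=-2.732: |R|=1.03653 >1
So |R|<1 on (-2.6667, 0).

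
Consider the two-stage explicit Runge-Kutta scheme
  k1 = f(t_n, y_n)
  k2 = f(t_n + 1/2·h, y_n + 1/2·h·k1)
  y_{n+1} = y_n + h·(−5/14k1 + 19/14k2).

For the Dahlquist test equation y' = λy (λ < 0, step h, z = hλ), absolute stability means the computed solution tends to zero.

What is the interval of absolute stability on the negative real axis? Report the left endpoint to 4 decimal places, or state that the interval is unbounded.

With y'=λy (z=hλ):
  k1=λy_n ⇒ h·k1=z·y_n;  k2=λ(1+1/2z)y_n ⇒ h·k2=z(1+1/2z)y_n
  y_{n+1}/y_n = 1 − 5/14z + 19/14z(1+1/2z) = 1 + z + 19/28z²
  ⇒ R(z) = 1 + z + 19/28z².

Solve |R(x)|<1 on ℝ⁻.
x=-1.04: |R|=0.6939
R=1: x+19/28x²=0 ⇒ x=−28/19=-1.4737; min R=1−1/(4·19/28)=0.6316>−1
Confirm numerically:
  x=-1.328: |R|=0.86872 <1
  x=-0.724: |R|=0.63169 <1
  x=-0.620: |R|=0.64084 <1
  x=-1.797: |R|=1.39425 >1
  x=-1.584: |R|=1.11857 >1
  x=-1.536: |R|=1.06495 >1
So |R|<1 on (-1.4737, 0).

z∈(-1.4737,0).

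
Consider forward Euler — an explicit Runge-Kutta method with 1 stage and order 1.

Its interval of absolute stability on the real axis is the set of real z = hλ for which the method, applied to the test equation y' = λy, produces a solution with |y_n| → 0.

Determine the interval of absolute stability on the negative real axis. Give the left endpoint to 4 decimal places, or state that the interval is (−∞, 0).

Test eqn y'=λy, z=hλ:
  order 1, 1-stage ⇒ R(z)=1+z
  (e.g. R(-1.28)=-0.28000, |R|=0.28000)

Solve |R(x)|<1 on ℝ⁻.
x=-1.28: |R|=0.2800
|R(-2.1)|=1.1000 |R(-1.46)|=0.4600 |R(-0.97)|=0.0300
Bisect:
  x_lo=-2.8649 |R|=1.8649  x_hi=-0.2588 |R|=0.7412
  mid=-1.56186 |R|=0.56186 →hi
  mid=-2.21337 |R|=1.21337 →lo
  mid=-1.88762 |R|=0.88762 →hi
  mid=-2.05050 |R|=1.05050 →lo
  mid=-1.96906 |R|=0.96906 →hi
  mid=-2.00978 |R|=1.00978 →lo
  mid=-1.98942 |R|=0.98942 →hi
  mid=-1.99960 |R|=0.99960 →hi
  ...
  [-2.00007,-1.99991] ⇒ x*=-2.0000
Stable set (-2.0000, 0).

(-2.0000, 0).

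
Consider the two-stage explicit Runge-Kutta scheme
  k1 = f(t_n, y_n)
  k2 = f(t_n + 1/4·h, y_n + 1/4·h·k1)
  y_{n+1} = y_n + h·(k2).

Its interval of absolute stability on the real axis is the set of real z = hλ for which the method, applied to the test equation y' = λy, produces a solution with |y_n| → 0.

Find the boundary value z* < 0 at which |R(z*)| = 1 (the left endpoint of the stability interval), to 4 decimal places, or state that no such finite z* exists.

On y'=λy, z=hλ:
  k1=λy_n ⇒ h·k1=z·y_n;  k2=λ(1+1/4z)y_n ⇒ h·k2=z(1+1/4z)y_n
  y_{n+1}/y_n = 1 + z(1+1/4z) = 1 + z + 1/4z²
  so R(z) = 1 + z + 1/4z².

Need |R(x)|<1, x<0.
x=-1.41: |R|=0.0870
R=1: x+1/4x²=0 ⇒ x=−4=-4.0000; min R=1−1/(4·1/4)=0.0000>−1
Confirm numerically:
  x=-3.730: |R|=0.74822 <1
  x=-3.433: |R|=0.51337 <1
  x=-2.147: |R|=0.00540 <1
  x=-1.909: |R|=0.00207 <1
  x=-4.481: |R|=1.53884 >1
  x=-4.093: |R|=1.09516 >1
  x=-4.065: |R|=1.06606 >1
So |R|<1 on (-4.0000, 0).

z* = -4.0000.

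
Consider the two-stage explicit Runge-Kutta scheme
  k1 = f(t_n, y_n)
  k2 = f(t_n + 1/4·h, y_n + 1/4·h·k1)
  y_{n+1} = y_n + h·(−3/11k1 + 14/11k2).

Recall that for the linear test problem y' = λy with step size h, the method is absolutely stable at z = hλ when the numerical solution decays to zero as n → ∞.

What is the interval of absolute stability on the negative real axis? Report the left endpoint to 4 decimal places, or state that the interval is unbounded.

z∈(-3.1429,0).

Test eqn y'=λy, z=hλ:
  k1=λy_n ⇒ h·k1=z·y_n;  k2=λ(1+1/4z)y_n ⇒ h·k2=z(1+1/4z)y_n
  y_{n+1}/y_n = 1 − 3/11z + 14/11z(1+1/4z) = 1 + z + 7/22z²
  ⇒ R(z) = 1 + z + 7/22z².

Need |R(x)|<1, x<0.
x=-1.21: |R|=0.2559
R=1: x+7/22x²=0 ⇒ x=−22/7=-3.1429; min R=1−1/(4·7/22)=0.2143>−1
Confirm numerically:
  x=-2.872: |R|=0.75249 <1
  x=-2.819: |R|=0.70951 <1
  x=-1.593: |R|=0.21443 <1
  x=-3.666: |R|=1.61022 >1
  x=-3.601: |R|=1.52493 >1
  x=-3.394: |R|=1.27121 >1
Stable set (-3.1429, 0).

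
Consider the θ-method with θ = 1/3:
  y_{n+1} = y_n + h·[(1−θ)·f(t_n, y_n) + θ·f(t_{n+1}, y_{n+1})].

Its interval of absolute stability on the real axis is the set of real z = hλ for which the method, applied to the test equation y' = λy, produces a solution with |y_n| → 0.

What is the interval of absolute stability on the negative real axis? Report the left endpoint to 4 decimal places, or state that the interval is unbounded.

Set f=λy, z=hλ:
  y_{n+1} = y_n + z·[2/3·y_n + 1/3·y_{n+1}] ⇒ (1 − 1/3z)y_{n+1} = (1 + 2/3z)y_n
  R(z) = (1 + 2/3z)/(1 − 1/3z).

Boundary: |R(x)|=1, x<0.
x=-1.13: |R|=0.1792
R=−1: 1+2/3x = −1+1/3x ⇒ -1/3x=2 ⇒ x=2/(-1/3)=-6.0000
Confirm numerically:
  x=-5.784: |R|=0.97541 <1
  x=-4.938: |R|=0.86621 <1
  x=-2.793: |R|=0.44640 <1
  x=-6.311: |R|=1.03340 >1
  x=-6.127: |R|=1.01391 >1
Interval (-6.0000, 0).

(-6.0000, 0).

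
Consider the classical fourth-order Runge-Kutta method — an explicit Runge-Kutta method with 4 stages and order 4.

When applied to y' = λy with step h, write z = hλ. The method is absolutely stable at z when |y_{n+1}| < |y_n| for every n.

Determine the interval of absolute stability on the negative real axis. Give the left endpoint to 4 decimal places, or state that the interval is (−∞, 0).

Test eqn y'=λy, z=hλ:
  order 4, 4-stage ⇒ R(z)=1+z+z^2/2+z^3/6+z^4/24
  (e.g. R(-0.35)=0.70473, |R|=0.70473)

Find x<0 with |R(x)|<1.
x=-0.35: |R|=0.7047
|R(-2.2)|=0.4214 |R(-1.45)|=0.2773 |R(-1.19)|=0.3207
Bisect:
  x_lo=-3.4842 |R|=2.6764  x_hi=-0.1675 |R|=0.8458
  mid=-1.82584 |R|=0.28960 →hi
  mid=-2.65500 |R|=0.82068 →hi
  mid=-3.06958 |R|=1.52032 →lo
  mid=-2.86229 |R|=1.12243 →lo
  mid=-2.75864 |R|=0.96056 →hi
  mid=-2.81047 |R|=1.03862 →lo
  mid=-2.78456 |R|=0.99889 →hi
  mid=-2.79751 |R|=1.01858 →lo
  mid=-2.79103 |R|=1.00869 →lo
  mid=-2.78779 |R|=1.00378 →lo
  ...
  [-2.78537,-2.78516] ⇒ x*=-2.7853
Interval (-2.7853, 0).

(-2.7853, 0).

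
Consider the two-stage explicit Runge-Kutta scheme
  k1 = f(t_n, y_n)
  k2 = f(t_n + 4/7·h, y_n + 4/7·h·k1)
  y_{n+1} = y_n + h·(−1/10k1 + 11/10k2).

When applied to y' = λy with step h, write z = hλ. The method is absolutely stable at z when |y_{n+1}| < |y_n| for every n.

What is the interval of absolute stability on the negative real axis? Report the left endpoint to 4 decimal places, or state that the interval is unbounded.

On y'=λy, z=hλ:
  k1=λy_n ⇒ h·k1=z·y_n;  k2=λ(1+4/7z)y_n ⇒ h·k2=z(1+4/7z)y_n
  y_{n+1}/y_n = 1 − 1/10z + 11/10z(1+4/7z) = 1 + z + 22/35z²
  ⇒ R(z) = 1 + z + 22/35z².

Need |R(x)|<1, x<0.
x=-1.04: |R|=0.6399
R=1: x+22/35x²=0 ⇒ x=−35/22=-1.5909; min R=1−1/(4·22/35)=0.6023>−1
Confirm numerically:
  x=-1.078: |R|=0.65245 <1
  x=-1.056: |R|=0.64494 <1
  x=-0.806: |R|=0.60234 <1
  x=-0.792: |R|=0.60228 <1
  x=-1.950: |R|=1.44014 >1
  x=-1.787: |R|=1.22026 >1
  x=-1.658: |R|=1.06992 >1
Interval (-1.5909, 0).

z∈(-1.5909,0).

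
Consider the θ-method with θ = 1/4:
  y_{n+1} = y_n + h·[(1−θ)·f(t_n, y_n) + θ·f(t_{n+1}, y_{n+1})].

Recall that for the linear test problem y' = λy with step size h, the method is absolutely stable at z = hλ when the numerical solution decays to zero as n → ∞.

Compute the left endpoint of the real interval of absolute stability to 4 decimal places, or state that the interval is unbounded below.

left endpoint -4.0000.

On y'=λy, z=hλ:
  y_{n+1} = y_n + z·[3/4·y_n + 1/4·y_{n+1}] ⇒ (1 − 1/4z)y_{n+1} = (1 + 3/4z)y_n
  Hence R(z) = (1 + 3/4z)/(1 − 1/4z).

Find x<0 with |R(x)|<1.
x=-1.02: |R|=0.1873
R=−1: 1+3/4x = −1+1/4x ⇒ -1/2x=2 ⇒ x=2/(-1/2)=-4.0000
Confirm numerically:
  x=-2.442: |R|=0.51630 <1
  x=-1.995: |R|=0.33111 <1
  x=-1.724: |R|=0.20475 <1
  x=-4.555: |R|=1.12975 >1
  x=-4.299: |R|=1.07206 >1
  x=-4.030: |R|=1.00747 >1
So |R|<1 on (-4.0000, 0).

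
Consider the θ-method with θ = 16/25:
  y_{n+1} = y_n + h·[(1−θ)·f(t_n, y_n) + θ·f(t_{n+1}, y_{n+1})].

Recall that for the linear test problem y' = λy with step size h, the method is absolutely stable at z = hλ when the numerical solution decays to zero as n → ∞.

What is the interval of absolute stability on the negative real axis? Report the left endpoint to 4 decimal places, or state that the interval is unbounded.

unbounded; (−∞, 0).

Test eqn y'=λy, z=hλ:
  y_{n+1} = y_n + z·[9/25·y_n + 16/25·y_{n+1}] ⇒ (1 − 16/25z)y_{n+1} = (1 + 9/25z)y_n
  Hence R(z) = (1 + 9/25z)/(1 − 16/25z).

Need |R(x)|<1, x<0.
x=-1.65: |R|=0.1975
x=-2: |R|=0.1228
x=-10: |R|=0.3514
x=-100: |R|=0.5385
θ=16/25≥1/2 ⇒ |1+9/25x|<|1−16/25x| ∀x<0 ⇒ unbounded interval.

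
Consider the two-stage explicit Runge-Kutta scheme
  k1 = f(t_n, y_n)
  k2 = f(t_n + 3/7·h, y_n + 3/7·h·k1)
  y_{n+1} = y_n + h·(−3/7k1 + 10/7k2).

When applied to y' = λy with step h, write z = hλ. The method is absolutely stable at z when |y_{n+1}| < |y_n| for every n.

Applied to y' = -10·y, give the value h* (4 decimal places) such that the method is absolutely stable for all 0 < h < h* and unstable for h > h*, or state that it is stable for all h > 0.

(-1.6333,0); λ=-10 ⇒ h* = (49/30)/10 = 0.1633.

Test eqn y'=λy, z=hλ:
  k1=λy_n ⇒ h·k1=z·y_n;  k2=λ(1+3/7z)y_n ⇒ h·k2=z(1+3/7z)y_n
  y_{n+1}/y_n = 1 − 3/7z + 10/7z(1+3/7z) = 1 + z + 30/49z²
  so R(z) = 1 + z + 30/49z².

Find x<0 with |R(x)|<1.
x=-0.49: |R|=0.6570
R=1: x+30/49x²=0 ⇒ x=−49/30=-1.6333; min R=1−1/(4·30/49)=0.5917>−1
Confirm numerically:
  x=-1.501: |R|=0.87839 <1
  x=-1.452: |R|=0.83880 <1
  x=-1.261: |R|=0.71254 <1
  x=-1.937: |R|=1.36012 >1
  x=-1.678: |R|=1.04589 >1
So |R|<1 on (-1.6333, 0).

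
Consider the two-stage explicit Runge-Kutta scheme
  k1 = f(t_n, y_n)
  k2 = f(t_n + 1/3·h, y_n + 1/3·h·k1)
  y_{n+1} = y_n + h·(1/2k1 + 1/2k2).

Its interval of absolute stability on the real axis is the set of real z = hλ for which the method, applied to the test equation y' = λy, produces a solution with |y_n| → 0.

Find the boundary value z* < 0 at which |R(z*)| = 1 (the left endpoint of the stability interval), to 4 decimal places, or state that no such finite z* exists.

On y'=λy, z=hλ:
  k1=λy_n ⇒ h·k1=z·y_n;  k2=λ(1+1/3z)y_n ⇒ h·k2=z(1+1/3z)y_n
  y_{n+1}/y_n = 1 + 1/2z + 1/2z(1+1/3z) = 1 + z + 1/6z²
  ⇒ R(z) = 1 + z + 1/6z².

Need |R(x)|<1, x<0.
x=-0.44: |R|=0.5923
R=1: x+1/6x²=0 ⇒ x=−6=-6.0000; min R=1−1/(4·1/6)=-0.5000>−1
Confirm numerically:
  x=-5.312: |R|=0.39089 <1
  x=-3.676: |R|=0.42384 <1
  x=-3.310: |R|=0.48398 <1
  x=-3.246: |R|=0.48991 <1
  x=-6.280: |R|=1.29307 >1
  x=-6.200: |R|=1.20667 >1
Interval (-6.0000, 0).

z* = -6.0000.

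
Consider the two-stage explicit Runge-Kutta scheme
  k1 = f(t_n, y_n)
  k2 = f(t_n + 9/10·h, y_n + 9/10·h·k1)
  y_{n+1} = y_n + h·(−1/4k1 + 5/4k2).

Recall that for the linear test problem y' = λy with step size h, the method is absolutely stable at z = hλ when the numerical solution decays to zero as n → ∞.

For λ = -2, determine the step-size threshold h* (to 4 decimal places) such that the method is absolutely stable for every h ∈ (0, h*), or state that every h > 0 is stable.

On y'=λy, z=hλ:
  k1=λy_n ⇒ h·k1=z·y_n;  k2=λ(1+9/10z)y_n ⇒ h·k2=z(1+9/10z)y_n
  y_{n+1}/y_n = 1 − 1/4z + 5/4z(1+9/10z) = 1 + z + 9/8z²
  Hence R(z) = 1 + z + 9/8z².

Find x<0 with |R(x)|<1.
x=-1.61: |R|=2.3061
R=1: x+9/8x²=0 ⇒ x=−8/9=-0.8889; min R=1−1/(4·9/8)=0.7778>−1
Confirm numerically:
  x=-0.838: |R|=0.95202 <1
  x=-0.768: |R|=0.89555 <1
  x=-0.658: |R|=0.82908 <1
  x=-0.622: |R|=0.81324 <1
  x=-1.455: |R|=1.92665 >1
  x=-1.288: |R|=1.57831 >1
So |R|<1 on (-0.8889, 0).

(-0.8889,0); λ=-2 ⇒ h* = (8/9)/2 = 0.4444.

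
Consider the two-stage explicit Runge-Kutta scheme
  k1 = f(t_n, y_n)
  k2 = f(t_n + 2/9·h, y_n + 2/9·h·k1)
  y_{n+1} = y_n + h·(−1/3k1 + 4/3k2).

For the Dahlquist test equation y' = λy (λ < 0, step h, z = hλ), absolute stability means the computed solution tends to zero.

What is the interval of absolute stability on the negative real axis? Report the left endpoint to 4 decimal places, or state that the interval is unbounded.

(-3.3750, 0).

Set f=λy, z=hλ:
  k1=λy_n ⇒ h·k1=z·y_n;  k2=λ(1+2/9z)y_n ⇒ h·k2=z(1+2/9z)y_n
  y_{n+1}/y_n = 1 − 1/3z + 4/3z(1+2/9z) = 1 + z + 8/27z²
  R(z) = 1 + z + 8/27z².

Find x<0 with |R(x)|<1.
x=-1.26: |R|=0.2104
R=1: x+8/27x²=0 ⇒ x=−27/8=-3.3750; min R=1−1/(4·8/27)=0.1562>−1
Confirm numerically:
  x=-2.662: |R|=0.43763 <1
  x=-2.548: |R|=0.37565 <1
  x=-2.113: |R|=0.20989 <1
  x=-3.894: |R|=1.59881 >1
  x=-3.742: |R|=1.40691 >1
  x=-3.636: |R|=1.28118 >1
Interval (-3.3750, 0).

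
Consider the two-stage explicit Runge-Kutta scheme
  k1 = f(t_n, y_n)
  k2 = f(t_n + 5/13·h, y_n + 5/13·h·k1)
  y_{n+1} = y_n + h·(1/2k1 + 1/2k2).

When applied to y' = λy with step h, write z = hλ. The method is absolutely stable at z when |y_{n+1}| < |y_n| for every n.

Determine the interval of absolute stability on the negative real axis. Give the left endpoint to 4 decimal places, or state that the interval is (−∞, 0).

(-5.2000, 0).

On y'=λy, z=hλ:
  k1=λy_n ⇒ h·k1=z·y_n;  k2=λ(1+5/13z)y_n ⇒ h·k2=z(1+5/13z)y_n
  y_{n+1}/y_n = 1 + 1/2z + 1/2z(1+5/13z) = 1 + z + 5/26z²
  R(z) = 1 + z + 5/26z².

Boundary: |R(x)|=1, x<0.
x=-0.62: |R|=0.4539
R=1: x+5/26x²=0 ⇒ x=−26/5=-5.2000; min R=1−1/(4·5/26)=-0.3000>−1
Confirm numerically:
  x=-4.867: |R|=0.68832 <1
  x=-4.502: |R|=0.39569 <1
  x=-3.344: |R|=0.19355 <1
  x=-5.764: |R|=1.62517 >1
  x=-5.698: |R|=1.54569 >1
So |R|<1 on (-5.2000, 0).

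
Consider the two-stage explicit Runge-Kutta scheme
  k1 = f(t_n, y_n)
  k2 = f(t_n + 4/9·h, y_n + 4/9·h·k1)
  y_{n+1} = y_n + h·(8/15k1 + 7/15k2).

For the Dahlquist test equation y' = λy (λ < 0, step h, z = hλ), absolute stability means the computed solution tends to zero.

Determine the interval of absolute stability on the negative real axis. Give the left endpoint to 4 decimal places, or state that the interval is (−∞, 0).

(-4.8214, 0).

Set f=λy, z=hλ:
  k1=λy_n ⇒ h·k1=z·y_n;  k2=λ(1+4/9z)y_n ⇒ h·k2=z(1+4/9z)y_n
  y_{n+1}/y_n = 1 + 8/15z + 7/15z(1+4/9z) = 1 + z + 28/135z²
  Hence R(z) = 1 + z + 28/135z².

Find x<0 with |R(x)|<1.
x=-1.05: |R|=0.1787
R=1: x+28/135x²=0 ⇒ x=−135/28=-4.8214; min R=1−1/(4·28/135)=-0.2054>−1
Confirm numerically:
  x=-3.959: |R|=0.29184 <1
  x=-2.864: |R|=0.16274 <1
  x=-1.989: |R|=0.16847 <1
  x=-5.086: |R|=1.27909 >1
  x=-4.926: |R|=1.10684 >1
  x=-4.875: |R|=1.05417 >1
Stable set (-4.8214, 0).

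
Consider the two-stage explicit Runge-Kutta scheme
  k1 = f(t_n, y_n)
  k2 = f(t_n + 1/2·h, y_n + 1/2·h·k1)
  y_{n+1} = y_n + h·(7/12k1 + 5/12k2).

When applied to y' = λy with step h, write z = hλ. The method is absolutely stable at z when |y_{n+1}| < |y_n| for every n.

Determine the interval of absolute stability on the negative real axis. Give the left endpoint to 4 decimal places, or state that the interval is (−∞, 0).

(-4.8000, 0).

Test eqn y'=λy, z=hλ:
  k1=λy_n ⇒ h·k1=z·y_n;  k2=λ(1+1/2z)y_n ⇒ h·k2=z(1+1/2z)y_n
  y_{n+1}/y_n = 1 + 7/12z + 5/12z(1+1/2z) = 1 + z + 5/24z²
  Hence R(z) = 1 + z + 5/24z².

Need |R(x)|<1, x<0.
x=-0.68: |R|=0.4163
R=1: x+5/24x²=0 ⇒ x=−24/5=-4.8000; min R=1−1/(4·5/24)=-0.2000>−1
Confirm numerically:
  x=-4.446: |R|=0.67211 <1
  x=-2.873: |R|=0.15339 <1
  x=-2.443: |R|=0.19961 <1
  x=-5.389: |R|=1.66128 >1
  x=-5.375: |R|=1.64388 >1
  x=-5.201: |R|=1.43450 >1
Interval (-4.8000, 0).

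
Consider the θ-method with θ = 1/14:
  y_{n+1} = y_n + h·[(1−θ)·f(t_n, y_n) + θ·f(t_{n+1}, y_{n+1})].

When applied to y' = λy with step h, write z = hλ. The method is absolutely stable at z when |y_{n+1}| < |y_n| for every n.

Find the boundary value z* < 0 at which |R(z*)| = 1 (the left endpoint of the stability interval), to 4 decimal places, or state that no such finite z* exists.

Test eqn y'=λy, z=hλ:
  y_{n+1} = y_n + z·[13/14·y_n + 1/14·y_{n+1}] ⇒ (1 − 1/14z)y_{n+1} = (1 + 13/14z)y_n
  Hence R(z) = (1 + 13/14z)/(1 − 1/14z).

Find x<0 with |R(x)|<1.
x=-0.34: |R|=0.6681
R=−1: 1+13/14x = −1+1/14x ⇒ -6/7x=2 ⇒ x=2/(-6/7)=-2.3333
Confirm numerically:
  x=-2.233: |R|=0.92583 <1
  x=-2.222: |R|=0.91764 <1
  x=-2.148: |R|=0.86227 <1
  x=-1.988: |R|=0.74081 <1
  x=-2.624: |R|=1.20982 >1
  x=-2.579: |R|=1.17782 >1
  x=-2.578: |R|=1.17710 >1
Stable set (-2.3333, 0).

z* = -2.3333.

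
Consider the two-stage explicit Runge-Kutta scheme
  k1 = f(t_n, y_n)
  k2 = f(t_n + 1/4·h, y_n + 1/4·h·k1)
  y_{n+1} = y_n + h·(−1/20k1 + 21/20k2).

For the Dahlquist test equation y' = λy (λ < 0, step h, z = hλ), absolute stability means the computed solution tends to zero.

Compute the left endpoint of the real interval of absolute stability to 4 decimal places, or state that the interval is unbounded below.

left endpoint -3.8095.

Test eqn y'=λy, z=hλ:
  k1=λy_n ⇒ h·k1=z·y_n;  k2=λ(1+1/4z)y_n ⇒ h·k2=z(1+1/4z)y_n
  y_{n+1}/y_n = 1 − 1/20z + 21/20z(1+1/4z) = 1 + z + 21/80z²
  Hence R(z) = 1 + z + 21/80z².

Find x<0 with |R(x)|<1.
x=-0.31: |R|=0.7152
R=1: x+21/80x²=0 ⇒ x=−80/21=-3.8095; min R=1−1/(4·21/80)=0.0476>−1
Confirm numerically:
  x=-3.555: |R|=0.76248 <1
  x=-3.435: |R|=0.66230 <1
  x=-2.582: |R|=0.16802 <1
  x=-2.417: |R|=0.11650 <1
  x=-4.257: |R|=1.50004 >1
  x=-4.223: |R|=1.45835 >1
Interval (-3.8095, 0).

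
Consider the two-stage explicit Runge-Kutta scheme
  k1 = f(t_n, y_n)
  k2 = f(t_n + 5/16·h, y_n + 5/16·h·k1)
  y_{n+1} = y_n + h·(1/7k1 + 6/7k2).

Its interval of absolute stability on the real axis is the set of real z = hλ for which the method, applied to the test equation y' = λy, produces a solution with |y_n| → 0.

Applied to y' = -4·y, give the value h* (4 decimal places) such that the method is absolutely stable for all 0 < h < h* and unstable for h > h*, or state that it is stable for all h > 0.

(-3.7333,0); λ=-4 ⇒ h* = (56/15)/4 = 0.9333.

Set f=λy, z=hλ:
  k1=λy_n ⇒ h·k1=z·y_n;  k2=λ(1+5/16z)y_n ⇒ h·k2=z(1+5/16z)y_n
  y_{n+1}/y_n = 1 + 1/7z + 6/7z(1+5/16z) = 1 + z + 15/56z²
  Hence R(z) = 1 + z + 15/56z².

Find x<0 with |R(x)|<1.
x=-1.23: |R|=0.1752
R=1: x+15/56x²=0 ⇒ x=−56/15=-3.7333; min R=1−1/(4·15/56)=0.0667>−1
Confirm numerically:
  x=-3.712: |R|=0.97879 <1
  x=-2.939: |R|=0.37468 <1
  x=-2.378: |R|=0.13670 <1
  x=-4.097: |R|=1.39909 >1
  x=-3.945: |R|=1.22367 >1
  x=-3.883: |R|=1.15567 >1
Interval (-3.7333, 0).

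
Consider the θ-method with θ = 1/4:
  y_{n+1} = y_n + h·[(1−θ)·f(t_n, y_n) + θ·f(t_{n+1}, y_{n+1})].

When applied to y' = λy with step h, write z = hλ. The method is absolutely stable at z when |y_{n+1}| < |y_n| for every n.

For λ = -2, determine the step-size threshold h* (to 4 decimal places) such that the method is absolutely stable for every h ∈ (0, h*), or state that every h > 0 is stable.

With y'=λy (z=hλ):
  y_{n+1} = y_n + z·[3/4·y_n + 1/4·y_{n+1}] ⇒ (1 − 1/4z)y_{n+1} = (1 + 3/4z)y_n
  Hence R(z) = (1 + 3/4z)/(1 − 1/4z).

Boundary: |R(x)|=1, x<0.
x=-1: |R|=0.2000
R=−1: 1+3/4x = −1+1/4x ⇒ -1/2x=2 ⇒ x=2/(-1/2)=-4.0000
Confirm numerically:
  x=-3.731: |R|=0.93041 <1
  x=-3.543: |R|=0.87883 <1
  x=-3.500: |R|=0.86667 <1
  x=-2.681: |R|=0.60515 <1
  x=-4.489: |R|=1.11521 >1
  x=-4.318: |R|=1.07646 >1
  x=-4.306: |R|=1.07368 >1
Stable set (-4.0000, 0).

(-4.0000,0); λ=-2 ⇒ h* = (4)/2 = 2.0000.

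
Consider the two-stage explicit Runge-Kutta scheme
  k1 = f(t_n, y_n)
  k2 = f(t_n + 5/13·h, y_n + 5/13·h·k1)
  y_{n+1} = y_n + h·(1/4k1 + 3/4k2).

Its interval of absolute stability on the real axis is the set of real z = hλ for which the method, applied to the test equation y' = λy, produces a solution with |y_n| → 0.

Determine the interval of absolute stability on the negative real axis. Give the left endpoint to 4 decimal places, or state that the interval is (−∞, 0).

z∈(-3.4667,0).

Test eqn y'=λy, z=hλ:
  k1=λy_n ⇒ h·k1=z·y_n;  k2=λ(1+5/13z)y_n ⇒ h·k2=z(1+5/13z)y_n
  y_{n+1}/y_n = 1 + 1/4z + 3/4z(1+5/13z) = 1 + z + 15/52z²
  so R(z) = 1 + z + 15/52z².

Find x<0 with |R(x)|<1.
x=-1.15: |R|=0.2315
R=1: x+15/52x²=0 ⇒ x=−52/15=-3.4667; min R=1−1/(4·15/52)=0.1333>−1
Confirm numerically:
  x=-3.149: |R|=0.71144 <1
  x=-2.858: |R|=0.49820 <1
  x=-2.218: |R|=0.20109 <1
  x=-3.909: |R|=1.49877 >1
  x=-3.751: |R|=1.30765 >1
  x=-3.601: |R|=1.13954 >1
So |R|<1 on (-3.4667, 0).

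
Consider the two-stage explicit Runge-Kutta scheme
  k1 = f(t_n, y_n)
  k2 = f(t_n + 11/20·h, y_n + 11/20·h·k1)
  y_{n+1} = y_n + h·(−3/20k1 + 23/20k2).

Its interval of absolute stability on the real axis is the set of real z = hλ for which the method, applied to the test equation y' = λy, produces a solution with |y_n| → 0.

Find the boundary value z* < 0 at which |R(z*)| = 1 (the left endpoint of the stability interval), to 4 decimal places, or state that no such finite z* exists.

On y'=λy, z=hλ:
  k1=λy_n ⇒ h·k1=z·y_n;  k2=λ(1+11/20z)y_n ⇒ h·k2=z(1+11/20z)y_n
  y_{n+1}/y_n = 1 − 3/20z + 23/20z(1+11/20z) = 1 + z + 253/400z²
  R(z) = 1 + z + 253/400z².

Need |R(x)|<1, x<0.
x=-1.49: |R|=0.9142
R=1: x+253/400x²=0 ⇒ x=−400/253=-1.5810; min R=1−1/(4·253/400)=0.6047>−1
Confirm numerically:
  x=-1.524: |R|=0.94503 <1
  x=-1.417: |R|=0.85299 <1
  x=-0.806: |R|=0.60489 <1
  x=-2.004: |R|=1.53613 >1
  x=-1.703: |R|=1.13138 >1
So |R|<1 on (-1.5810, 0).

left endpoint -1.5810.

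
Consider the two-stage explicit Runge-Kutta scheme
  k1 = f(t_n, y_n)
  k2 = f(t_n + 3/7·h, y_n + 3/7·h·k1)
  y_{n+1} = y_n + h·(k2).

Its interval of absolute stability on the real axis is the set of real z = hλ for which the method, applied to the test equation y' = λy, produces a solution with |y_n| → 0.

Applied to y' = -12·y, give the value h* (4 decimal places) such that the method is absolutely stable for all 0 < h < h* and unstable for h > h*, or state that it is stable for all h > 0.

Test eqn y'=λy, z=hλ:
  k1=λy_n ⇒ h·k1=z·y_n;  k2=λ(1+3/7z)y_n ⇒ h·k2=z(1+3/7z)y_n
  y_{n+1}/y_n = 1 + z(1+3/7z) = 1 + z + 3/7z²
  so R(z) = 1 + z + 3/7z².

Need |R(x)|<1, x<0.
x=-1.52: |R|=0.4702
R=1: x+3/7x²=0 ⇒ x=−7/3=-2.3333; min R=1−1/(4·3/7)=0.4167>−1
Confirm numerically:
  x=-1.737: |R|=0.55607 <1
  x=-1.641: |R|=0.51309 <1
  x=-1.417: |R|=0.44352 <1
  x=-2.800: |R|=1.56000 >1
  x=-2.696: |R|=1.41904 >1
  x=-2.617: |R|=1.31815 >1
Stable set (-2.3333, 0).

(-2.3333,0); λ=-12 ⇒ h* = (7/3)/12 = 0.1944.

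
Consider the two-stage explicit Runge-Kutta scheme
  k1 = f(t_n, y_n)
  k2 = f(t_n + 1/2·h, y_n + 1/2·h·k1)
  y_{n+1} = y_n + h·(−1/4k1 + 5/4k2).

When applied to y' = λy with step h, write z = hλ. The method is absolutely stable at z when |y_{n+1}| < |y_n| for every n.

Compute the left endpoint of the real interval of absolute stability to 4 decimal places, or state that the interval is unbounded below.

z* = -1.6000.

With y'=λy (z=hλ):
  k1=λy_n ⇒ h·k1=z·y_n;  k2=λ(1+1/2z)y_n ⇒ h·k2=z(1+1/2z)y_n
  y_{n+1}/y_n = 1 − 1/4z + 5/4z(1+1/2z) = 1 + z + 5/8z²
  R(z) = 1 + z + 5/8z².

Boundary: |R(x)|=1, x<0.
x=-0.7: |R|=0.6062
R=1: x+5/8x²=0 ⇒ x=−8/5=-1.6000; min R=1−1/(4·5/8)=0.6000>−1
Confirm numerically:
  x=-1.324: |R|=0.77161 <1
  x=-1.289: |R|=0.74945 <1
  x=-0.921: |R|=0.60915 <1
  x=-1.634: |R|=1.03472 >1
  x=-1.631: |R|=1.03160 >1
Interval (-1.6000, 0).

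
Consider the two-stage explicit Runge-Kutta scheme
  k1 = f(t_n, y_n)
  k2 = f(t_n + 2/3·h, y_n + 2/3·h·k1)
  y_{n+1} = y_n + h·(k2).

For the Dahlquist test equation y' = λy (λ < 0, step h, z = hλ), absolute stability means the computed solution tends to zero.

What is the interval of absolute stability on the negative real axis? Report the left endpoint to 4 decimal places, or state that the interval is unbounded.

z∈(-1.5000,0).

Set f=λy, z=hλ:
  k1=λy_n ⇒ h·k1=z·y_n;  k2=λ(1+2/3z)y_n ⇒ h·k2=z(1+2/3z)y_n
  y_{n+1}/y_n = 1 + z(1+2/3z) = 1 + z + 2/3z²
  ⇒ R(z) = 1 + z + 2/3z².

Find x<0 with |R(x)|<1.
x=-1.58: |R|=1.0843
R=1: x+2/3x²=0 ⇒ x=−3/2=-1.5000; min R=1−1/(4·2/3)=0.6250>−1
Confirm numerically:
  x=-0.971: |R|=0.65756 <1
  x=-0.822: |R|=0.62846 <1
  x=-0.675: |R|=0.62875 <1
  x=-0.629: |R|=0.63476 <1
  x=-1.552: |R|=1.05380 >1
  x=-1.537: |R|=1.03791 >1
Stable set (-1.5000, 0).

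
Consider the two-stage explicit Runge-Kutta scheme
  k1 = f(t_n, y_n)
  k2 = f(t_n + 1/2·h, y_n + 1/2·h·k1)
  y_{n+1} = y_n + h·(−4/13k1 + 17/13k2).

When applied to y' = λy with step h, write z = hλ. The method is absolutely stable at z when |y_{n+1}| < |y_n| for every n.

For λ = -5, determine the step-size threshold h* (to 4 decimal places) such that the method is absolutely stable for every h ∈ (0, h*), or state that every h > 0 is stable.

(-1.5294,0); λ=-5 ⇒ h* = (26/17)/5 = 0.3059.

Set f=λy, z=hλ:
  k1=λy_n ⇒ h·k1=z·y_n;  k2=λ(1+1/2z)y_n ⇒ h·k2=z(1+1/2z)y_n
  y_{n+1}/y_n = 1 − 4/13z + 17/13z(1+1/2z) = 1 + z + 17/26z²
  R(z) = 1 + z + 17/26z².

Need |R(x)|<1, x<0.
x=-1.65: |R|=1.1301
R=1: x+17/26x²=0 ⇒ x=−26/17=-1.5294; min R=1−1/(4·17/26)=0.6176>−1
Confirm numerically:
  x=-1.024: |R|=0.66161 <1
  x=-0.820: |R|=0.61965 <1
  x=-0.702: |R|=0.62022 <1
  x=-0.632: |R|=0.62916 <1
  x=-2.083: |R|=1.75397 >1
  x=-2.042: |R|=1.68438 >1
  x=-1.823: |R|=1.34995 >1
So |R|<1 on (-1.5294, 0).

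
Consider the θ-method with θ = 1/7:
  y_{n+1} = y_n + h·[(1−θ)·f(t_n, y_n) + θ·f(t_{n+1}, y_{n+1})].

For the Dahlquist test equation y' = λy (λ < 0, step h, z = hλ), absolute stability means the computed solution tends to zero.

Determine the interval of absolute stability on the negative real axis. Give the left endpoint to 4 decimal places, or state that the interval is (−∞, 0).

Set f=λy, z=hλ:
  y_{n+1} = y_n + z·[6/7·y_n + 1/7·y_{n+1}] ⇒ (1 − 1/7z)y_{n+1} = (1 + 6/7z)y_n
  R(z) = (1 + 6/7z)/(1 − 1/7z).

Boundary: |R(x)|=1, x<0.
x=-1.19: |R|=0.0171
R=−1: 1+6/7x = −1+1/7x ⇒ -5/7x=2 ⇒ x=2/(-5/7)=-2.8000
Confirm numerically:
  x=-2.617: |R|=0.90486 <1
  x=-1.635: |R|=0.32542 <1
  x=-1.215: |R|=0.03530 <1
  x=-1.126: |R|=0.03003 <1
  x=-3.291: |R|=1.23856 >1
  x=-2.998: |R|=1.09902 >1
  x=-2.902: |R|=1.05150 >1
Interval (-2.8000, 0).

(-2.8000, 0).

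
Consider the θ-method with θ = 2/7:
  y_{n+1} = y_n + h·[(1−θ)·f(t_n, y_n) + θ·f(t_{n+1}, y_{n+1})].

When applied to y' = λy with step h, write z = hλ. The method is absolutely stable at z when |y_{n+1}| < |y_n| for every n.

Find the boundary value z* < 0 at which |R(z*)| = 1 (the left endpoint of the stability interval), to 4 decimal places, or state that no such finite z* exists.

Set f=λy, z=hλ:
  y_{n+1} = y_n + z·[5/7·y_n + 2/7·y_{n+1}] ⇒ (1 − 2/7z)y_{n+1} = (1 + 5/7z)y_n
  ⇒ R(z) = (1 + 5/7z)/(1 − 2/7z).

Find x<0 with |R(x)|<1.
x=-0.76: |R|=0.3756
R=−1: 1+5/7x = −1+2/7x ⇒ -3/7x=2 ⇒ x=2/(-3/7)=-4.6667
Confirm numerically:
  x=-3.869: |R|=0.83763 <1
  x=-3.841: |R|=0.83129 <1
  x=-3.315: |R|=0.70249 <1
  x=-2.201: |R|=0.35125 <1
  x=-5.123: |R|=1.07938 >1
  x=-4.990: |R|=1.05713 >1
  x=-4.734: |R|=1.01227 >1
Interval (-4.6667, 0).

z* = -4.6667.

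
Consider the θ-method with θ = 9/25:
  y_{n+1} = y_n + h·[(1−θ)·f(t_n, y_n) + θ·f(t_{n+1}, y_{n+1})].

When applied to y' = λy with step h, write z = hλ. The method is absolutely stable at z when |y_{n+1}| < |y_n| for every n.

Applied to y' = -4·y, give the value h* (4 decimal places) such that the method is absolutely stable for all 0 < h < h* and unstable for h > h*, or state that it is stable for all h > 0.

(-7.1429,0); λ=-4 ⇒ h* = (50/7)/4 = 1.7857.

Test eqn y'=λy, z=hλ:
  y_{n+1} = y_n + z·[16/25·y_n + 9/25·y_{n+1}] ⇒ (1 − 9/25z)y_{n+1} = (1 + 16/25z)y_n
  Hence R(z) = (1 + 16/25z)/(1 − 9/25z).

Find x<0 with |R(x)|<1.
x=-1.37: |R|=0.0825
R=−1: 1+16/25x = −1+9/25x ⇒ -7/25x=2 ⇒ x=2/(-7/25)=-7.1429
Confirm numerically:
  x=-7.102: |R|=0.99678 <1
  x=-7.013: |R|=0.98968 <1
  x=-4.550: |R|=0.72479 <1
  x=-4.255: |R|=0.68062 <1
  x=-7.599: |R|=1.03419 >1
  x=-7.595: |R|=1.03390 >1
  x=-7.461: |R|=1.02417 >1
So |R|<1 on (-7.1429, 0).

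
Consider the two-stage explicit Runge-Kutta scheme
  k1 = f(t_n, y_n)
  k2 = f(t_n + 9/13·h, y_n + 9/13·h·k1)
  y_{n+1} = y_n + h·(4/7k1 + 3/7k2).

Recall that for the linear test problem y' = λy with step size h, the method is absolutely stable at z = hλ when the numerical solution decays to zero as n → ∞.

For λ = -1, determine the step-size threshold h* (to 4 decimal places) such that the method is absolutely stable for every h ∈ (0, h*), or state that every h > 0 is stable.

(-3.3704,0); λ=-1 ⇒ h* = (91/27)/1 = 3.3704.

With y'=λy (z=hλ):
  k1=λy_n ⇒ h·k1=z·y_n;  k2=λ(1+9/13z)y_n ⇒ h·k2=z(1+9/13z)y_n
  y_{n+1}/y_n = 1 + 4/7z + 3/7z(1+9/13z) = 1 + z + 27/91z²
  ⇒ R(z) = 1 + z + 27/91z².

Find x<0 with |R(x)|<1.
x=-0.35: |R|=0.6863
R=1: x+27/91x²=0 ⇒ x=−91/27=-3.3704; min R=1−1/(4·27/91)=0.1574>−1
Confirm numerically:
  x=-3.096: |R|=0.74797 <1
  x=-2.907: |R|=0.60034 <1
  x=-2.145: |R|=0.22014 <1
  x=-3.778: |R|=1.45693 >1
  x=-3.649: |R|=1.30166 >1
Stable set (-3.3704, 0).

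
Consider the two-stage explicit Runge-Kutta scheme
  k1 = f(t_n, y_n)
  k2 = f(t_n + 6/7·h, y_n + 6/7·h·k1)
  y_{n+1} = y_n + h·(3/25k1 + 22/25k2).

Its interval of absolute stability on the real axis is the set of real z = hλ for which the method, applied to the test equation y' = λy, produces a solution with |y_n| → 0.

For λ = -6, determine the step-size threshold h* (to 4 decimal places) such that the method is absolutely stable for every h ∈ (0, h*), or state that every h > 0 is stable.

Set f=λy, z=hλ:
  k1=λy_n ⇒ h·k1=z·y_n;  k2=λ(1+6/7z)y_n ⇒ h·k2=z(1+6/7z)y_n
  y_{n+1}/y_n = 1 + 3/25z + 22/25z(1+6/7z) = 1 + z + 132/175z²
  so R(z) = 1 + z + 132/175z².

Find x<0 with |R(x)|<1.
x=-0.87: |R|=0.7009
R=1: x+132/175x²=0 ⇒ x=−175/132=-1.3258; min R=1−1/(4·132/175)=0.6686>−1
Confirm numerically:
  x=-1.109: |R|=0.81868 <1
  x=-1.047: |R|=0.77985 <1
  x=-0.624: |R|=0.66970 <1
  x=-1.844: |R|=1.72082 >1
  x=-1.661: |R|=1.42001 >1
  x=-1.577: |R|=1.29886 >1
So |R|<1 on (-1.3258, 0).

(-1.3258,0); λ=-6 ⇒ h* = (175/132)/6 = 0.2210.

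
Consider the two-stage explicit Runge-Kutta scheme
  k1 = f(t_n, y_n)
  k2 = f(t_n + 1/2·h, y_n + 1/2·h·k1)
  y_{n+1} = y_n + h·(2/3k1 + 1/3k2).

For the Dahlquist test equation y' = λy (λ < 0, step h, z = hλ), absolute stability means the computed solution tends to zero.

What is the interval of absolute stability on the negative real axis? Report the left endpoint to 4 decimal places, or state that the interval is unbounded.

z∈(-6.0000,0).

Set f=λy, z=hλ:
  k1=λy_n ⇒ h·k1=z·y_n;  k2=λ(1+1/2z)y_n ⇒ h·k2=z(1+1/2z)y_n
  y_{n+1}/y_n = 1 + 2/3z + 1/3z(1+1/2z) = 1 + z + 1/6z²
  Hence R(z) = 1 + z + 1/6z².

Find x<0 with |R(x)|<1.
x=-1.2: |R|=0.0400
R=1: x+1/6x²=0 ⇒ x=−6=-6.0000; min R=1−1/(4·1/6)=-0.5000>−1
Confirm numerically:
  x=-4.692: |R|=0.02286 <1
  x=-3.976: |R|=0.34124 <1
  x=-2.908: |R|=0.49859 <1
  x=-6.586: |R|=1.64323 >1
  x=-6.150: |R|=1.15375 >1
So |R|<1 on (-6.0000, 0).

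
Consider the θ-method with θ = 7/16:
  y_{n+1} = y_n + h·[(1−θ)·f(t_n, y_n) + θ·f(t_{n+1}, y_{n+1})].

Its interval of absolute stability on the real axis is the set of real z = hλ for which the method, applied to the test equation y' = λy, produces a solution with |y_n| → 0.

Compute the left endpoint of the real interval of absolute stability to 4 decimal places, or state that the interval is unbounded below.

z* = -16.0000.

With y'=λy (z=hλ):
  y_{n+1} = y_n + z·[9/16·y_n + 7/16·y_{n+1}] ⇒ (1 − 7/16z)y_{n+1} = (1 + 9/16z)y_n
  R(z) = (1 + 9/16z)/(1 − 7/16z).

Boundary: |R(x)|=1, x<0.
x=-1.16: |R|=0.2305
R=−1: 1+9/16x = −1+7/16x ⇒ -1/8x=2 ⇒ x=2/(-1/8)=-16.0000
Confirm numerically:
  x=-14.422: |R|=0.97302 <1
  x=-11.281: |R|=0.90062 <1
  x=-10.995: |R|=0.89233 <1
  x=-16.529: |R|=1.00803 >1
  x=-16.463: |R|=1.00706 >1
  x=-16.322: |R|=1.00494 >1
Interval (-16.0000, 0).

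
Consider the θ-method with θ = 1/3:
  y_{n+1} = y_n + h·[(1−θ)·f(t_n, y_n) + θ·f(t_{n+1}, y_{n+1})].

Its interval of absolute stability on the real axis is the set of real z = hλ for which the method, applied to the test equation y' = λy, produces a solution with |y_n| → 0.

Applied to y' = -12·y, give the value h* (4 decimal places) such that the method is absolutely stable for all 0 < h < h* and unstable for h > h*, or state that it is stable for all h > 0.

(-6.0000,0); λ=-12 ⇒ h* = (6)/12 = 0.5000.

On y'=λy, z=hλ:
  y_{n+1} = y_n + z·[2/3·y_n + 1/3·y_{n+1}] ⇒ (1 − 1/3z)y_{n+1} = (1 + 2/3z)y_n
  so R(z) = (1 + 2/3z)/(1 − 1/3z).

Need |R(x)|<1, x<0.
x=-0.51: |R|=0.5641
R=−1: 1+2/3x = −1+1/3x ⇒ -1/3x=2 ⇒ x=2/(-1/3)=-6.0000
Confirm numerically:
  x=-5.521: |R|=0.94379 <1
  x=-4.716: |R|=0.83359 <1
  x=-3.713: |R|=0.65932 <1
  x=-3.001: |R|=0.50025 <1
  x=-6.176: |R|=1.01918 >1
  x=-6.090: |R|=1.00990 >1
Interval (-6.0000, 0).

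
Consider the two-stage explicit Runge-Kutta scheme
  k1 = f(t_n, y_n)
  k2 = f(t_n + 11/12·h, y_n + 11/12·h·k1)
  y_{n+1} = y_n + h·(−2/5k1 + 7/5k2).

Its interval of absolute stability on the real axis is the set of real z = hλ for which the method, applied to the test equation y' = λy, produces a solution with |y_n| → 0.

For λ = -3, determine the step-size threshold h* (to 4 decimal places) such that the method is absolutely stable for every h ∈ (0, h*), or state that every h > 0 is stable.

Set f=λy, z=hλ:
  k1=λy_n ⇒ h·k1=z·y_n;  k2=λ(1+11/12z)y_n ⇒ h·k2=z(1+11/12z)y_n
  y_{n+1}/y_n = 1 − 2/5z + 7/5z(1+11/12z) = 1 + z + 77/60z²
  Hence R(z) = 1 + z + 77/60z².

Solve |R(x)|<1 on ℝ⁻.
x=-1.03: |R|=1.3315
R=1: x+77/60x²=0 ⇒ x=−60/77=-0.7792; min R=1−1/(4·77/60)=0.8052>−1
Confirm numerically:
  x=-0.675: |R|=0.90972 <1
  x=-0.602: |R|=0.86309 <1
  x=-0.601: |R|=0.86254 <1
  x=-0.389: |R|=0.80520 <1
  x=-0.952: |R|=1.21109 >1
  x=-0.929: |R|=1.17857 >1
  x=-0.889: |R|=1.12525 >1
Stable set (-0.7792, 0).

(-0.7792,0); λ=-3 ⇒ h* = (60/77)/3 = 0.2597.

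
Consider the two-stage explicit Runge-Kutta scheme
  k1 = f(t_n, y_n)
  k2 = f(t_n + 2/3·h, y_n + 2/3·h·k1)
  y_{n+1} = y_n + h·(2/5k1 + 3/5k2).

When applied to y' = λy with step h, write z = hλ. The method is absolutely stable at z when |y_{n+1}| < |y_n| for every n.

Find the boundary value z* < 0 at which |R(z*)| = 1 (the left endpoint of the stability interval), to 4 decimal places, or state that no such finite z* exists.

On y'=λy, z=hλ:
  k1=λy_n ⇒ h·k1=z·y_n;  k2=λ(1+2/3z)y_n ⇒ h·k2=z(1+2/3z)y_n
  y_{n+1}/y_n = 1 + 2/5z + 3/5z(1+2/3z) = 1 + z + 2/5z²
  so R(z) = 1 + z + 2/5z².

Find x<0 with |R(x)|<1.
x=-0.44: |R|=0.6374
R=1: x+2/5x²=0 ⇒ x=−5/2=-2.5000; min R=1−1/(4·2/5)=0.3750>−1
Confirm numerically:
  x=-2.410: |R|=0.91324 <1
  x=-1.200: |R|=0.37600 <1
  x=-1.177: |R|=0.37713 <1
  x=-1.042: |R|=0.39231 <1
  x=-3.092: |R|=1.73219 >1
  x=-2.572: |R|=1.07407 >1
Interval (-2.5000, 0).

z* = -2.5000.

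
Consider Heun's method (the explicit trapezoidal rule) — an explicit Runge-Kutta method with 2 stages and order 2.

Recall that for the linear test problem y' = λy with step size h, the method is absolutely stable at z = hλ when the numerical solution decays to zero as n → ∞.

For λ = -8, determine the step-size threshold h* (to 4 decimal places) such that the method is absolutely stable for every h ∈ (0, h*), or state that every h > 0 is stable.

(-2.0000,0); λ=-8 ⇒ h* = 0.2500.

With y'=λy (z=hλ):
  order 2, 2-stage ⇒ R(z)=1+z+z^2/2
  (e.g. R(-1.01)=0.50005, |R|=0.50005)

Boundary: |R(x)|=1, x<0.
x=-1.01: |R|=0.5000
|R(-1.84)|=0.8528 |R(-1.61)|=0.6861 |R(-0.64)|=0.5648
Bisect:
  x_lo=-2.8553 |R|=2.2211  x_hi=-0.2693 |R|=0.7670
  mid=-1.56229 |R|=0.65808 →hi
  mid=-2.20879 |R|=1.23059 →lo
  mid=-1.88554 |R|=0.89209 →hi
  mid=-2.04717 |R|=1.04828 →lo
  mid=-1.96635 |R|=0.96692 →hi
  mid=-2.00676 |R|=1.00678 →lo
  mid=-1.98656 |R|=0.98665 →hi
  mid=-1.99666 |R|=0.99666 →hi
  ...
  [-2.00013,-1.99997] ⇒ x*=-2.0000
Interval (-2.0000, 0).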